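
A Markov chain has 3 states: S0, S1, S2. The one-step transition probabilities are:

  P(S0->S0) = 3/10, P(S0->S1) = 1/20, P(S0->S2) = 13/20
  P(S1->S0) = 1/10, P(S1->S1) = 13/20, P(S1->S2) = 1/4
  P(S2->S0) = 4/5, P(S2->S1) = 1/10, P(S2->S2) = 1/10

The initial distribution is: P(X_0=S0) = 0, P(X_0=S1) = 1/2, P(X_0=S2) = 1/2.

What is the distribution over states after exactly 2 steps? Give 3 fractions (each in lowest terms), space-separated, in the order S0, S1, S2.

Answer: 5/16 227/800 323/800

Derivation:
Propagating the distribution step by step (d_{t+1} = d_t * P):
d_0 = (S0=0, S1=1/2, S2=1/2)
  d_1[S0] = 0*3/10 + 1/2*1/10 + 1/2*4/5 = 9/20
  d_1[S1] = 0*1/20 + 1/2*13/20 + 1/2*1/10 = 3/8
  d_1[S2] = 0*13/20 + 1/2*1/4 + 1/2*1/10 = 7/40
d_1 = (S0=9/20, S1=3/8, S2=7/40)
  d_2[S0] = 9/20*3/10 + 3/8*1/10 + 7/40*4/5 = 5/16
  d_2[S1] = 9/20*1/20 + 3/8*13/20 + 7/40*1/10 = 227/800
  d_2[S2] = 9/20*13/20 + 3/8*1/4 + 7/40*1/10 = 323/800
d_2 = (S0=5/16, S1=227/800, S2=323/800)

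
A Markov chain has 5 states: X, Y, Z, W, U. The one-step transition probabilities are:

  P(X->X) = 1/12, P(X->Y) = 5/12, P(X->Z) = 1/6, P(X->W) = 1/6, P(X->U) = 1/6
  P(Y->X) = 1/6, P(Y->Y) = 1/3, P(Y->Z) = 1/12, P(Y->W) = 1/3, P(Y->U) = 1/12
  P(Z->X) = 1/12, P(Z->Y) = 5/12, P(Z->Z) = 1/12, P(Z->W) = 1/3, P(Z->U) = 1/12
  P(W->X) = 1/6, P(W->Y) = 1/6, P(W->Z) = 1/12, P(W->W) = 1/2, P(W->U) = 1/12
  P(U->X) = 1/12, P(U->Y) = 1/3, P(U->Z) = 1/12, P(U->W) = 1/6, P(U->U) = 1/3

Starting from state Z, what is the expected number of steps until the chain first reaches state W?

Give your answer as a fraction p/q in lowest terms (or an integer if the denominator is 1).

Let h_i = expected steps to first reach W from state i.
Boundary: h_W = 0.
First-step equations for the other states:
  h_X = 1 + 1/12*h_X + 5/12*h_Y + 1/6*h_Z + 1/6*h_W + 1/6*h_U
  h_Y = 1 + 1/6*h_X + 1/3*h_Y + 1/12*h_Z + 1/3*h_W + 1/12*h_U
  h_Z = 1 + 1/12*h_X + 5/12*h_Y + 1/12*h_Z + 1/3*h_W + 1/12*h_U
  h_U = 1 + 1/12*h_X + 1/3*h_Y + 1/12*h_Z + 1/6*h_W + 1/3*h_U

Substituting h_W = 0 and rearranging gives the linear system (I - Q) h = 1:
  [11/12, -5/12, -1/6, -1/6] . (h_X, h_Y, h_Z, h_U) = 1
  [-1/6, 2/3, -1/12, -1/12] . (h_X, h_Y, h_Z, h_U) = 1
  [-1/12, -5/12, 11/12, -1/12] . (h_X, h_Y, h_Z, h_U) = 1
  [-1/12, -1/3, -1/12, 2/3] . (h_X, h_Y, h_Z, h_U) = 1

Solving yields:
  h_X = 222/55
  h_Y = 38/11
  h_Z = 562/165
  h_U = 686/165

Starting state is Z, so the expected hitting time is h_Z = 562/165.

Answer: 562/165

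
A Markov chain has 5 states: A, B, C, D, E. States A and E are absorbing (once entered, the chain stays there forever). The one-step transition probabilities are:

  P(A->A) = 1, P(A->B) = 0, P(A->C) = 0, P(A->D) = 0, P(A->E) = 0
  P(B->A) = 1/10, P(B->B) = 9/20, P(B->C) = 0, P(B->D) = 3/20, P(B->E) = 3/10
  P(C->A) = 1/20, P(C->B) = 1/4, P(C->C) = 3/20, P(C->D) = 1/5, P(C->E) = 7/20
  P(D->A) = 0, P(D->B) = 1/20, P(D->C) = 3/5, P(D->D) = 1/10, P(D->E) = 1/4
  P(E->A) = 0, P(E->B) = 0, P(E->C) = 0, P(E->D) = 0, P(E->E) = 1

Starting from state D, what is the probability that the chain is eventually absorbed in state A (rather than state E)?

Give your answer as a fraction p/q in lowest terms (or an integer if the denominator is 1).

Answer: 26/237

Derivation:
Let a_i = P(absorbed in A | start in state i).
Boundary conditions: a_A = 1, a_E = 0.
For each transient state i, a_i = sum_j P(i->j) * a_j:
  a_B = 1/10*a_A + 9/20*a_B + 0*a_C + 3/20*a_D + 3/10*a_E
  a_C = 1/20*a_A + 1/4*a_B + 3/20*a_C + 1/5*a_D + 7/20*a_E
  a_D = 0*a_A + 1/20*a_B + 3/5*a_C + 1/10*a_D + 1/4*a_E

Substituting a_A = 1 and a_E = 0, rearrange to (I - Q) a = r where r[i] = P(i -> A):
  [11/20, 0, -3/20] . (a_B, a_C, a_D) = 1/10
  [-1/4, 17/20, -1/5] . (a_B, a_C, a_D) = 1/20
  [-1/20, -3/5, 9/10] . (a_B, a_C, a_D) = 0

Solving yields:
  a_B = 184/869
  a_C = 383/2607
  a_D = 26/237

Starting state is D, so the absorption probability is a_D = 26/237.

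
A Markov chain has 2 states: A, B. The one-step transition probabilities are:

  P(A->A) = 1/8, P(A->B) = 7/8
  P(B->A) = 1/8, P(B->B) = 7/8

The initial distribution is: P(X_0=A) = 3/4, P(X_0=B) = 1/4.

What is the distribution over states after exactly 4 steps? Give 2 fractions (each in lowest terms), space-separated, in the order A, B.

Answer: 1/8 7/8

Derivation:
Propagating the distribution step by step (d_{t+1} = d_t * P):
d_0 = (A=3/4, B=1/4)
  d_1[A] = 3/4*1/8 + 1/4*1/8 = 1/8
  d_1[B] = 3/4*7/8 + 1/4*7/8 = 7/8
d_1 = (A=1/8, B=7/8)
  d_2[A] = 1/8*1/8 + 7/8*1/8 = 1/8
  d_2[B] = 1/8*7/8 + 7/8*7/8 = 7/8
d_2 = (A=1/8, B=7/8)
  d_3[A] = 1/8*1/8 + 7/8*1/8 = 1/8
  d_3[B] = 1/8*7/8 + 7/8*7/8 = 7/8
d_3 = (A=1/8, B=7/8)
  d_4[A] = 1/8*1/8 + 7/8*1/8 = 1/8
  d_4[B] = 1/8*7/8 + 7/8*7/8 = 7/8
d_4 = (A=1/8, B=7/8)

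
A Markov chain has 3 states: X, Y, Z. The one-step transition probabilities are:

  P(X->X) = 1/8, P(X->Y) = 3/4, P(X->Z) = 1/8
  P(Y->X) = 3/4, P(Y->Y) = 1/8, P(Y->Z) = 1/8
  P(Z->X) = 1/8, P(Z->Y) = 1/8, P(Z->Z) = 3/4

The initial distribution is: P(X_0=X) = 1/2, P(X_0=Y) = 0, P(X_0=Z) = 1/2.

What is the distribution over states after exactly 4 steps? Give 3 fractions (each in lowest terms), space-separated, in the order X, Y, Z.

Propagating the distribution step by step (d_{t+1} = d_t * P):
d_0 = (X=1/2, Y=0, Z=1/2)
  d_1[X] = 1/2*1/8 + 0*3/4 + 1/2*1/8 = 1/8
  d_1[Y] = 1/2*3/4 + 0*1/8 + 1/2*1/8 = 7/16
  d_1[Z] = 1/2*1/8 + 0*1/8 + 1/2*3/4 = 7/16
d_1 = (X=1/8, Y=7/16, Z=7/16)
  d_2[X] = 1/8*1/8 + 7/16*3/4 + 7/16*1/8 = 51/128
  d_2[Y] = 1/8*3/4 + 7/16*1/8 + 7/16*1/8 = 13/64
  d_2[Z] = 1/8*1/8 + 7/16*1/8 + 7/16*3/4 = 51/128
d_2 = (X=51/128, Y=13/64, Z=51/128)
  d_3[X] = 51/128*1/8 + 13/64*3/4 + 51/128*1/8 = 129/512
  d_3[Y] = 51/128*3/4 + 13/64*1/8 + 51/128*1/8 = 383/1024
  d_3[Z] = 51/128*1/8 + 13/64*1/8 + 51/128*3/4 = 383/1024
d_3 = (X=129/512, Y=383/1024, Z=383/1024)
  d_4[X] = 129/512*1/8 + 383/1024*3/4 + 383/1024*1/8 = 2939/8192
  d_4[Y] = 129/512*3/4 + 383/1024*1/8 + 383/1024*1/8 = 1157/4096
  d_4[Z] = 129/512*1/8 + 383/1024*1/8 + 383/1024*3/4 = 2939/8192
d_4 = (X=2939/8192, Y=1157/4096, Z=2939/8192)

Answer: 2939/8192 1157/4096 2939/8192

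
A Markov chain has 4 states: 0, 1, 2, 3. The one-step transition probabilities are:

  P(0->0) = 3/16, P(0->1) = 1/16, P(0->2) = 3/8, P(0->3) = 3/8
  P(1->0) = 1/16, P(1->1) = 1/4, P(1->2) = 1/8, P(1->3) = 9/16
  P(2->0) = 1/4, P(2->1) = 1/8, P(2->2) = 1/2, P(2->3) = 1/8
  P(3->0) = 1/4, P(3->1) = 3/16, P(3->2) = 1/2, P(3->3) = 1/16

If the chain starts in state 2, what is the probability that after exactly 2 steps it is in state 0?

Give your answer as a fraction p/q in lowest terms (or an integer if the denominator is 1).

Computing P^2 by repeated multiplication:
P^1 =
  0: [3/16, 1/16, 3/8, 3/8]
  1: [1/16, 1/4, 1/8, 9/16]
  2: [1/4, 1/8, 1/2, 1/8]
  3: [1/4, 3/16, 1/2, 1/16]
P^2 =
  0: [29/128, 37/256, 29/64, 45/256]
  1: [51/256, 3/16, 51/128, 55/256]
  2: [27/128, 17/128, 27/64, 15/64]
  3: [51/256, 35/256, 51/128, 17/64]

(P^2)[2 -> 0] = 27/128

Answer: 27/128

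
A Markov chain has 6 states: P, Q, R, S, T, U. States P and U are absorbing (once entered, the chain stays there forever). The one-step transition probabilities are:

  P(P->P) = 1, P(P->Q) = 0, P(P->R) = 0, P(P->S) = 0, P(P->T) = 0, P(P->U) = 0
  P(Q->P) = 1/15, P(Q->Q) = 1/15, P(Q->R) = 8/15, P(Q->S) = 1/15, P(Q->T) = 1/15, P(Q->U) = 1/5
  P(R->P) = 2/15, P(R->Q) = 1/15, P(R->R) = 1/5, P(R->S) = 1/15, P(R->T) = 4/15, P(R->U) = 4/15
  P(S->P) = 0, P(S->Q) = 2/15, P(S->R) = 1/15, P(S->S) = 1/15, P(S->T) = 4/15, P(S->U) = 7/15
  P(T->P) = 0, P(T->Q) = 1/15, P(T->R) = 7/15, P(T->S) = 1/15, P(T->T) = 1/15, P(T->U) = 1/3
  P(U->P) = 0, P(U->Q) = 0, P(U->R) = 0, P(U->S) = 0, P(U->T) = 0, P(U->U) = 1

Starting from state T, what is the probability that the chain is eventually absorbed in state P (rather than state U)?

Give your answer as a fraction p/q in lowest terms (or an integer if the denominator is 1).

Answer: 1/7

Derivation:
Let a_i = P(absorbed in P | start in state i).
Boundary conditions: a_P = 1, a_U = 0.
For each transient state i, a_i = sum_j P(i->j) * a_j:
  a_Q = 1/15*a_P + 1/15*a_Q + 8/15*a_R + 1/15*a_S + 1/15*a_T + 1/5*a_U
  a_R = 2/15*a_P + 1/15*a_Q + 1/5*a_R + 1/15*a_S + 4/15*a_T + 4/15*a_U
  a_S = 0*a_P + 2/15*a_Q + 1/15*a_R + 1/15*a_S + 4/15*a_T + 7/15*a_U
  a_T = 0*a_P + 1/15*a_Q + 7/15*a_R + 1/15*a_S + 1/15*a_T + 1/3*a_U

Substituting a_P = 1 and a_U = 0, rearrange to (I - Q) a = r where r[i] = P(i -> P):
  [14/15, -8/15, -1/15, -1/15] . (a_Q, a_R, a_S, a_T) = 1/15
  [-1/15, 4/5, -1/15, -4/15] . (a_Q, a_R, a_S, a_T) = 2/15
  [-2/15, -1/15, 14/15, -4/15] . (a_Q, a_R, a_S, a_T) = 0
  [-1/15, -7/15, -1/15, 14/15] . (a_Q, a_R, a_S, a_T) = 0

Solving yields:
  a_Q = 30/133
  a_R = 32/133
  a_S = 12/133
  a_T = 1/7

Starting state is T, so the absorption probability is a_T = 1/7.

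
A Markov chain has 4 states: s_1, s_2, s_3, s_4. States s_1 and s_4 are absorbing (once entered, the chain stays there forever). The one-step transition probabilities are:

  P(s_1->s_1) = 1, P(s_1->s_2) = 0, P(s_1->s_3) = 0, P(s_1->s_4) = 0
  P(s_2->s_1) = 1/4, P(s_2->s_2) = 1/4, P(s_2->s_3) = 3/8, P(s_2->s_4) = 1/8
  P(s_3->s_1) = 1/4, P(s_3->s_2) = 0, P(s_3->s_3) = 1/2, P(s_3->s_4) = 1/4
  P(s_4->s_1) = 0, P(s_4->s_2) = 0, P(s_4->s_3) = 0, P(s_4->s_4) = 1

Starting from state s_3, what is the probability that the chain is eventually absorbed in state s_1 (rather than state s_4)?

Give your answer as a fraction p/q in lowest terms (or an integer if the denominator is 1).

Let a_i = P(absorbed in s_1 | start in state i).
Boundary conditions: a_s_1 = 1, a_s_4 = 0.
For each transient state i, a_i = sum_j P(i->j) * a_j:
  a_s_2 = 1/4*a_s_1 + 1/4*a_s_2 + 3/8*a_s_3 + 1/8*a_s_4
  a_s_3 = 1/4*a_s_1 + 0*a_s_2 + 1/2*a_s_3 + 1/4*a_s_4

Substituting a_s_1 = 1 and a_s_4 = 0, rearrange to (I - Q) a = r where r[i] = P(i -> s_1):
  [3/4, -3/8] . (a_s_2, a_s_3) = 1/4
  [0, 1/2] . (a_s_2, a_s_3) = 1/4

Solving yields:
  a_s_2 = 7/12
  a_s_3 = 1/2

Starting state is s_3, so the absorption probability is a_s_3 = 1/2.

Answer: 1/2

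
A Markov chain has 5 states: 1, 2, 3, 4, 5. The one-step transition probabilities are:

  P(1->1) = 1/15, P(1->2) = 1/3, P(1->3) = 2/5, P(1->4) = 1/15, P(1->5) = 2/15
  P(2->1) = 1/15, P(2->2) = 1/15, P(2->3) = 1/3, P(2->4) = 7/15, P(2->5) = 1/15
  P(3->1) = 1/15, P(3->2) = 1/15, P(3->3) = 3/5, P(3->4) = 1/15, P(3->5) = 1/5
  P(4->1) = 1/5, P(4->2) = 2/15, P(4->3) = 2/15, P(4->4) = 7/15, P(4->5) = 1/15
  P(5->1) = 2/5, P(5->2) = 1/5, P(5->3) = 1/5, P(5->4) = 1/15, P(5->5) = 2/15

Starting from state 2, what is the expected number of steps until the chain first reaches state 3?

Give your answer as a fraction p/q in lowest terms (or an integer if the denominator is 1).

Answer: 775/199

Derivation:
Let h_i = expected steps to first reach 3 from state i.
Boundary: h_3 = 0.
First-step equations for the other states:
  h_1 = 1 + 1/15*h_1 + 1/3*h_2 + 2/5*h_3 + 1/15*h_4 + 2/15*h_5
  h_2 = 1 + 1/15*h_1 + 1/15*h_2 + 1/3*h_3 + 7/15*h_4 + 1/15*h_5
  h_4 = 1 + 1/5*h_1 + 2/15*h_2 + 2/15*h_3 + 7/15*h_4 + 1/15*h_5
  h_5 = 1 + 2/5*h_1 + 1/5*h_2 + 1/5*h_3 + 1/15*h_4 + 2/15*h_5

Substituting h_3 = 0 and rearranging gives the linear system (I - Q) h = 1:
  [14/15, -1/3, -1/15, -2/15] . (h_1, h_2, h_4, h_5) = 1
  [-1/15, 14/15, -7/15, -1/15] . (h_1, h_2, h_4, h_5) = 1
  [-1/5, -2/15, 8/15, -1/15] . (h_1, h_2, h_4, h_5) = 1
  [-2/5, -1/5, -1/15, 13/15] . (h_1, h_2, h_4, h_5) = 1

Solving yields:
  h_1 = 4675/1393
  h_2 = 775/199
  h_4 = 6410/1393
  h_5 = 5510/1393

Starting state is 2, so the expected hitting time is h_2 = 775/199.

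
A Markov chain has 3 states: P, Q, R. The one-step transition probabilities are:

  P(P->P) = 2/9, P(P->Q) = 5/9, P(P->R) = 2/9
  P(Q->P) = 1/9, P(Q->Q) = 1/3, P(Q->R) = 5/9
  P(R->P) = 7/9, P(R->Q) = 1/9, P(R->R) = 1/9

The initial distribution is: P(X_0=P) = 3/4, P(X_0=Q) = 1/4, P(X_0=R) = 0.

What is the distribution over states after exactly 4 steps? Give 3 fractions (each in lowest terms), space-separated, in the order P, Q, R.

Answer: 9037/26244 2332/6561 7879/26244

Derivation:
Propagating the distribution step by step (d_{t+1} = d_t * P):
d_0 = (P=3/4, Q=1/4, R=0)
  d_1[P] = 3/4*2/9 + 1/4*1/9 + 0*7/9 = 7/36
  d_1[Q] = 3/4*5/9 + 1/4*1/3 + 0*1/9 = 1/2
  d_1[R] = 3/4*2/9 + 1/4*5/9 + 0*1/9 = 11/36
d_1 = (P=7/36, Q=1/2, R=11/36)
  d_2[P] = 7/36*2/9 + 1/2*1/9 + 11/36*7/9 = 109/324
  d_2[Q] = 7/36*5/9 + 1/2*1/3 + 11/36*1/9 = 25/81
  d_2[R] = 7/36*2/9 + 1/2*5/9 + 11/36*1/9 = 115/324
d_2 = (P=109/324, Q=25/81, R=115/324)
  d_3[P] = 109/324*2/9 + 25/81*1/9 + 115/324*7/9 = 1123/2916
  d_3[Q] = 109/324*5/9 + 25/81*1/3 + 115/324*1/9 = 80/243
  d_3[R] = 109/324*2/9 + 25/81*5/9 + 115/324*1/9 = 833/2916
d_3 = (P=1123/2916, Q=80/243, R=833/2916)
  d_4[P] = 1123/2916*2/9 + 80/243*1/9 + 833/2916*7/9 = 9037/26244
  d_4[Q] = 1123/2916*5/9 + 80/243*1/3 + 833/2916*1/9 = 2332/6561
  d_4[R] = 1123/2916*2/9 + 80/243*5/9 + 833/2916*1/9 = 7879/26244
d_4 = (P=9037/26244, Q=2332/6561, R=7879/26244)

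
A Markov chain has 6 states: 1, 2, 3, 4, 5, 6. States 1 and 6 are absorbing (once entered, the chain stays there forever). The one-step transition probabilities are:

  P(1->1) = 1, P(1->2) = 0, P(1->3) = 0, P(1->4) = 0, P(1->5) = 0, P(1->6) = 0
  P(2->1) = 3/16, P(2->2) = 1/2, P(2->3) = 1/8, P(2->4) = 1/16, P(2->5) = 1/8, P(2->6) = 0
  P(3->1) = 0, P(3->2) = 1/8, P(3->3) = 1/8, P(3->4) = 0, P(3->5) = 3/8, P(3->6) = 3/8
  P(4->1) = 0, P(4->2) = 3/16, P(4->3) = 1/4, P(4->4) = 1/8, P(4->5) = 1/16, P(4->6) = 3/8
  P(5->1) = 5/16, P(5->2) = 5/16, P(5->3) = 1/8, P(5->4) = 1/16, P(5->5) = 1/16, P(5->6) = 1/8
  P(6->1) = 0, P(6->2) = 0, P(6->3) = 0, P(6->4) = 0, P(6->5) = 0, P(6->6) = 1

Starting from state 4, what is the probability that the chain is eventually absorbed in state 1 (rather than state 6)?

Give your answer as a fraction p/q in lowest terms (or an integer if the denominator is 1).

Let a_i = P(absorbed in 1 | start in state i).
Boundary conditions: a_1 = 1, a_6 = 0.
For each transient state i, a_i = sum_j P(i->j) * a_j:
  a_2 = 3/16*a_1 + 1/2*a_2 + 1/8*a_3 + 1/16*a_4 + 1/8*a_5 + 0*a_6
  a_3 = 0*a_1 + 1/8*a_2 + 1/8*a_3 + 0*a_4 + 3/8*a_5 + 3/8*a_6
  a_4 = 0*a_1 + 3/16*a_2 + 1/4*a_3 + 1/8*a_4 + 1/16*a_5 + 3/8*a_6
  a_5 = 5/16*a_1 + 5/16*a_2 + 1/8*a_3 + 1/16*a_4 + 1/16*a_5 + 1/8*a_6

Substituting a_1 = 1 and a_6 = 0, rearrange to (I - Q) a = r where r[i] = P(i -> 1):
  [1/2, -1/8, -1/16, -1/8] . (a_2, a_3, a_4, a_5) = 3/16
  [-1/8, 7/8, 0, -3/8] . (a_2, a_3, a_4, a_5) = 0
  [-3/16, -1/4, 7/8, -1/16] . (a_2, a_3, a_4, a_5) = 0
  [-5/16, -1/8, -1/16, 15/16] . (a_2, a_3, a_4, a_5) = 5/16

Solving yields:
  a_2 = 1399/2135
  a_3 = 766/2135
  a_4 = 613/2135
  a_5 = 1321/2135

Starting state is 4, so the absorption probability is a_4 = 613/2135.

Answer: 613/2135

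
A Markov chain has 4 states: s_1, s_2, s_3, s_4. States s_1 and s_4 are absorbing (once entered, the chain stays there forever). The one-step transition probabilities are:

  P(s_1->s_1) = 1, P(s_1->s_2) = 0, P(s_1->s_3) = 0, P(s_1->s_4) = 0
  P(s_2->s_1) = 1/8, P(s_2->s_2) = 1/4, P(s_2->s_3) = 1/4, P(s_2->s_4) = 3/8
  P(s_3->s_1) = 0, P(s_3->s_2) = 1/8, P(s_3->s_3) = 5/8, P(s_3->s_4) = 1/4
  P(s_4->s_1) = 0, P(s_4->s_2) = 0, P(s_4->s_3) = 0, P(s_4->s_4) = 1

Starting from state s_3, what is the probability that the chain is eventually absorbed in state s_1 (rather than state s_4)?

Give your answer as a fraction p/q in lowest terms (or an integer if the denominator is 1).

Answer: 1/16

Derivation:
Let a_i = P(absorbed in s_1 | start in state i).
Boundary conditions: a_s_1 = 1, a_s_4 = 0.
For each transient state i, a_i = sum_j P(i->j) * a_j:
  a_s_2 = 1/8*a_s_1 + 1/4*a_s_2 + 1/4*a_s_3 + 3/8*a_s_4
  a_s_3 = 0*a_s_1 + 1/8*a_s_2 + 5/8*a_s_3 + 1/4*a_s_4

Substituting a_s_1 = 1 and a_s_4 = 0, rearrange to (I - Q) a = r where r[i] = P(i -> s_1):
  [3/4, -1/4] . (a_s_2, a_s_3) = 1/8
  [-1/8, 3/8] . (a_s_2, a_s_3) = 0

Solving yields:
  a_s_2 = 3/16
  a_s_3 = 1/16

Starting state is s_3, so the absorption probability is a_s_3 = 1/16.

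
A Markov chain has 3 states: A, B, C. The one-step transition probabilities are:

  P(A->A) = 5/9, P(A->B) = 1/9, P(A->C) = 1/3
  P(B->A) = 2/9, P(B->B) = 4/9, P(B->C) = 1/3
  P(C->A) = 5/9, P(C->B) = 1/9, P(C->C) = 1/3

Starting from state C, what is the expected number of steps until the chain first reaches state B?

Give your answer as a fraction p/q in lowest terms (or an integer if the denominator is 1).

Let h_i = expected steps to first reach B from state i.
Boundary: h_B = 0.
First-step equations for the other states:
  h_A = 1 + 5/9*h_A + 1/9*h_B + 1/3*h_C
  h_C = 1 + 5/9*h_A + 1/9*h_B + 1/3*h_C

Substituting h_B = 0 and rearranging gives the linear system (I - Q) h = 1:
  [4/9, -1/3] . (h_A, h_C) = 1
  [-5/9, 2/3] . (h_A, h_C) = 1

Solving yields:
  h_A = 9
  h_C = 9

Starting state is C, so the expected hitting time is h_C = 9.

Answer: 9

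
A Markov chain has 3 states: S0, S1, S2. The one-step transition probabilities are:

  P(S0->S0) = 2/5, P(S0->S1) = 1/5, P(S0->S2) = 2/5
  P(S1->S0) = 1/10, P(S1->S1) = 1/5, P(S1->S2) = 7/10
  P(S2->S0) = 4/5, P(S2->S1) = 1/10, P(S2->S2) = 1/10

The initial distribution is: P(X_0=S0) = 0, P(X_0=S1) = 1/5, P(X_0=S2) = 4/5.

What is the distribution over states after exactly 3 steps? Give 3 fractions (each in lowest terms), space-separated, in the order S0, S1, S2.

Propagating the distribution step by step (d_{t+1} = d_t * P):
d_0 = (S0=0, S1=1/5, S2=4/5)
  d_1[S0] = 0*2/5 + 1/5*1/10 + 4/5*4/5 = 33/50
  d_1[S1] = 0*1/5 + 1/5*1/5 + 4/5*1/10 = 3/25
  d_1[S2] = 0*2/5 + 1/5*7/10 + 4/5*1/10 = 11/50
d_1 = (S0=33/50, S1=3/25, S2=11/50)
  d_2[S0] = 33/50*2/5 + 3/25*1/10 + 11/50*4/5 = 113/250
  d_2[S1] = 33/50*1/5 + 3/25*1/5 + 11/50*1/10 = 89/500
  d_2[S2] = 33/50*2/5 + 3/25*7/10 + 11/50*1/10 = 37/100
d_2 = (S0=113/250, S1=89/500, S2=37/100)
  d_3[S0] = 113/250*2/5 + 89/500*1/10 + 37/100*4/5 = 2473/5000
  d_3[S1] = 113/250*1/5 + 89/500*1/5 + 37/100*1/10 = 163/1000
  d_3[S2] = 113/250*2/5 + 89/500*7/10 + 37/100*1/10 = 214/625
d_3 = (S0=2473/5000, S1=163/1000, S2=214/625)

Answer: 2473/5000 163/1000 214/625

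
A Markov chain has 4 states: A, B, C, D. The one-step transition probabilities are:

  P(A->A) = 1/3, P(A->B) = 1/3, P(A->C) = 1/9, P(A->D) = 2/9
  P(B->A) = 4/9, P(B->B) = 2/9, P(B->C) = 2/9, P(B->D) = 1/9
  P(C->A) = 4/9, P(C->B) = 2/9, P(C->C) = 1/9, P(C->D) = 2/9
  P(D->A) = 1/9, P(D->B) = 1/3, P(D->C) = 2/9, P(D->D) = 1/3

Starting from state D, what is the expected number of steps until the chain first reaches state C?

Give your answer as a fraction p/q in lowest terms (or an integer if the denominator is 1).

Answer: 630/121

Derivation:
Let h_i = expected steps to first reach C from state i.
Boundary: h_C = 0.
First-step equations for the other states:
  h_A = 1 + 1/3*h_A + 1/3*h_B + 1/9*h_C + 2/9*h_D
  h_B = 1 + 4/9*h_A + 2/9*h_B + 2/9*h_C + 1/9*h_D
  h_D = 1 + 1/9*h_A + 1/3*h_B + 2/9*h_C + 1/3*h_D

Substituting h_C = 0 and rearranging gives the linear system (I - Q) h = 1:
  [2/3, -1/3, -2/9] . (h_A, h_B, h_D) = 1
  [-4/9, 7/9, -1/9] . (h_A, h_B, h_D) = 1
  [-1/9, -1/3, 2/3] . (h_A, h_B, h_D) = 1

Solving yields:
  h_A = 720/121
  h_B = 657/121
  h_D = 630/121

Starting state is D, so the expected hitting time is h_D = 630/121.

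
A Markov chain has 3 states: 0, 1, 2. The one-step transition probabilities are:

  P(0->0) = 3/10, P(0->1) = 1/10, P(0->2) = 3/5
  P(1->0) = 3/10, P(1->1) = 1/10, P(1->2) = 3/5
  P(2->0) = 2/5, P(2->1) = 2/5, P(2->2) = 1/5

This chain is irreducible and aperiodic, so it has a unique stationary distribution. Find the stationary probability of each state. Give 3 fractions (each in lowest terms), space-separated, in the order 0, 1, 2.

Answer: 12/35 8/35 3/7

Derivation:
The stationary distribution satisfies pi = pi * P, i.e.:
  pi_0 = 3/10*pi_0 + 3/10*pi_1 + 2/5*pi_2
  pi_1 = 1/10*pi_0 + 1/10*pi_1 + 2/5*pi_2
  pi_2 = 3/5*pi_0 + 3/5*pi_1 + 1/5*pi_2
with normalization: pi_0 + pi_1 + pi_2 = 1.

Using the first 2 balance equations plus normalization, the linear system A*pi = b is:
  [-7/10, 3/10, 2/5] . pi = 0
  [1/10, -9/10, 2/5] . pi = 0
  [1, 1, 1] . pi = 1

Solving yields:
  pi_0 = 12/35
  pi_1 = 8/35
  pi_2 = 3/7

Verification (pi * P):
  12/35*3/10 + 8/35*3/10 + 3/7*2/5 = 12/35 = pi_0  (ok)
  12/35*1/10 + 8/35*1/10 + 3/7*2/5 = 8/35 = pi_1  (ok)
  12/35*3/5 + 8/35*3/5 + 3/7*1/5 = 3/7 = pi_2  (ok)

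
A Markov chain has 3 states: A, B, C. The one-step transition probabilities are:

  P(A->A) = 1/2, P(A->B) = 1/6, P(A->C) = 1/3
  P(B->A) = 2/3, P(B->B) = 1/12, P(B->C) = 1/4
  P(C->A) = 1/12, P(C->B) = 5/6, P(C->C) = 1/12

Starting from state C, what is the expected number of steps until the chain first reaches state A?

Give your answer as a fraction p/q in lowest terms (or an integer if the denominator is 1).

Answer: 36/13

Derivation:
Let h_i = expected steps to first reach A from state i.
Boundary: h_A = 0.
First-step equations for the other states:
  h_B = 1 + 2/3*h_A + 1/12*h_B + 1/4*h_C
  h_C = 1 + 1/12*h_A + 5/6*h_B + 1/12*h_C

Substituting h_A = 0 and rearranging gives the linear system (I - Q) h = 1:
  [11/12, -1/4] . (h_B, h_C) = 1
  [-5/6, 11/12] . (h_B, h_C) = 1

Solving yields:
  h_B = 24/13
  h_C = 36/13

Starting state is C, so the expected hitting time is h_C = 36/13.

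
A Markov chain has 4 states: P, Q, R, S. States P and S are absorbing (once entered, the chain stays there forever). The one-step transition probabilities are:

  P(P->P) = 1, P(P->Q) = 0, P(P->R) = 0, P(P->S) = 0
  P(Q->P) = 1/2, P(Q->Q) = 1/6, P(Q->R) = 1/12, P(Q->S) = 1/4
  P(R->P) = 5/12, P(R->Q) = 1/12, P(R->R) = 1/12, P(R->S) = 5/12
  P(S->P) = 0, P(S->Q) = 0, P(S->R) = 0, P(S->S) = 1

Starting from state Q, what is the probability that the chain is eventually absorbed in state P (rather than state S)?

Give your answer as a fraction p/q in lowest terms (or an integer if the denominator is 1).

Let a_i = P(absorbed in P | start in state i).
Boundary conditions: a_P = 1, a_S = 0.
For each transient state i, a_i = sum_j P(i->j) * a_j:
  a_Q = 1/2*a_P + 1/6*a_Q + 1/12*a_R + 1/4*a_S
  a_R = 5/12*a_P + 1/12*a_Q + 1/12*a_R + 5/12*a_S

Substituting a_P = 1 and a_S = 0, rearrange to (I - Q) a = r where r[i] = P(i -> P):
  [5/6, -1/12] . (a_Q, a_R) = 1/2
  [-1/12, 11/12] . (a_Q, a_R) = 5/12

Solving yields:
  a_Q = 71/109
  a_R = 56/109

Starting state is Q, so the absorption probability is a_Q = 71/109.

Answer: 71/109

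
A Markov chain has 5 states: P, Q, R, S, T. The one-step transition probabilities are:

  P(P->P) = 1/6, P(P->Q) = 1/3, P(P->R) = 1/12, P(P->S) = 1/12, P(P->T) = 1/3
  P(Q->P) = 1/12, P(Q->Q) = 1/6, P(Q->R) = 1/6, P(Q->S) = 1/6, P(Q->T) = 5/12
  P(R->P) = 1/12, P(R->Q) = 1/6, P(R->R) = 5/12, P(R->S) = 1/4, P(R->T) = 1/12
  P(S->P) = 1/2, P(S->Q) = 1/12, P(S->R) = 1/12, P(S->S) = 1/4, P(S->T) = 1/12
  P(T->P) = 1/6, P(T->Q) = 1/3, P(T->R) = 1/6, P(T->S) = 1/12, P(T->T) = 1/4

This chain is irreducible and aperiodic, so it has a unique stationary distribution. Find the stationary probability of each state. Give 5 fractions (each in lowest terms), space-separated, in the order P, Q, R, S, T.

The stationary distribution satisfies pi = pi * P, i.e.:
  pi_P = 1/6*pi_P + 1/12*pi_Q + 1/12*pi_R + 1/2*pi_S + 1/6*pi_T
  pi_Q = 1/3*pi_P + 1/6*pi_Q + 1/6*pi_R + 1/12*pi_S + 1/3*pi_T
  pi_R = 1/12*pi_P + 1/6*pi_Q + 5/12*pi_R + 1/12*pi_S + 1/6*pi_T
  pi_S = 1/12*pi_P + 1/6*pi_Q + 1/4*pi_R + 1/4*pi_S + 1/12*pi_T
  pi_T = 1/3*pi_P + 5/12*pi_Q + 1/12*pi_R + 1/12*pi_S + 1/4*pi_T
with normalization: pi_P + pi_Q + pi_R + pi_S + pi_T = 1.

Using the first 4 balance equations plus normalization, the linear system A*pi = b is:
  [-5/6, 1/12, 1/12, 1/2, 1/6] . pi = 0
  [1/3, -5/6, 1/6, 1/12, 1/3] . pi = 0
  [1/12, 1/6, -7/12, 1/12, 1/6] . pi = 0
  [1/12, 1/6, 1/4, -3/4, 1/12] . pi = 0
  [1, 1, 1, 1, 1] . pi = 1

Solving yields:
  pi_P = 2923/15743
  pi_Q = 3547/15743
  pi_R = 2895/15743
  pi_S = 2508/15743
  pi_T = 3870/15743

Verification (pi * P):
  2923/15743*1/6 + 3547/15743*1/12 + 2895/15743*1/12 + 2508/15743*1/2 + 3870/15743*1/6 = 2923/15743 = pi_P  (ok)
  2923/15743*1/3 + 3547/15743*1/6 + 2895/15743*1/6 + 2508/15743*1/12 + 3870/15743*1/3 = 3547/15743 = pi_Q  (ok)
  2923/15743*1/12 + 3547/15743*1/6 + 2895/15743*5/12 + 2508/15743*1/12 + 3870/15743*1/6 = 2895/15743 = pi_R  (ok)
  2923/15743*1/12 + 3547/15743*1/6 + 2895/15743*1/4 + 2508/15743*1/4 + 3870/15743*1/12 = 2508/15743 = pi_S  (ok)
  2923/15743*1/3 + 3547/15743*5/12 + 2895/15743*1/12 + 2508/15743*1/12 + 3870/15743*1/4 = 3870/15743 = pi_T  (ok)

Answer: 2923/15743 3547/15743 2895/15743 2508/15743 3870/15743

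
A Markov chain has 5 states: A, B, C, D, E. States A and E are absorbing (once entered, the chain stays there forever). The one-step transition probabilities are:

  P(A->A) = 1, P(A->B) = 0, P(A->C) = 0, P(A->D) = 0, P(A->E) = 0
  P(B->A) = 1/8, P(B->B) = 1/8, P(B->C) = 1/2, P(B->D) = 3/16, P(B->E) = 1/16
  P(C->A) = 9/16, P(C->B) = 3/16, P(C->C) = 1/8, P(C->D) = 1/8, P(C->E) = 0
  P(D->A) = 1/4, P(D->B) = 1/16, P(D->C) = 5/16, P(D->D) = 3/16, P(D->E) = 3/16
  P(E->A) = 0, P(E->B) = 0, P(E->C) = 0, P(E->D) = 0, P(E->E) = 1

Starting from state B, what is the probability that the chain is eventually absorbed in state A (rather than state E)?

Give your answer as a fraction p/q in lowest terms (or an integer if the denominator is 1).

Answer: 1647/1993

Derivation:
Let a_i = P(absorbed in A | start in state i).
Boundary conditions: a_A = 1, a_E = 0.
For each transient state i, a_i = sum_j P(i->j) * a_j:
  a_B = 1/8*a_A + 1/8*a_B + 1/2*a_C + 3/16*a_D + 1/16*a_E
  a_C = 9/16*a_A + 3/16*a_B + 1/8*a_C + 1/8*a_D + 0*a_E
  a_D = 1/4*a_A + 1/16*a_B + 5/16*a_C + 3/16*a_D + 3/16*a_E

Substituting a_A = 1 and a_E = 0, rearrange to (I - Q) a = r where r[i] = P(i -> A):
  [7/8, -1/2, -3/16] . (a_B, a_C, a_D) = 1/8
  [-3/16, 7/8, -1/8] . (a_B, a_C, a_D) = 9/16
  [-1/16, -5/16, 13/16] . (a_B, a_C, a_D) = 1/4

Solving yields:
  a_B = 1647/1993
  a_C = 1841/1993
  a_D = 1448/1993

Starting state is B, so the absorption probability is a_B = 1647/1993.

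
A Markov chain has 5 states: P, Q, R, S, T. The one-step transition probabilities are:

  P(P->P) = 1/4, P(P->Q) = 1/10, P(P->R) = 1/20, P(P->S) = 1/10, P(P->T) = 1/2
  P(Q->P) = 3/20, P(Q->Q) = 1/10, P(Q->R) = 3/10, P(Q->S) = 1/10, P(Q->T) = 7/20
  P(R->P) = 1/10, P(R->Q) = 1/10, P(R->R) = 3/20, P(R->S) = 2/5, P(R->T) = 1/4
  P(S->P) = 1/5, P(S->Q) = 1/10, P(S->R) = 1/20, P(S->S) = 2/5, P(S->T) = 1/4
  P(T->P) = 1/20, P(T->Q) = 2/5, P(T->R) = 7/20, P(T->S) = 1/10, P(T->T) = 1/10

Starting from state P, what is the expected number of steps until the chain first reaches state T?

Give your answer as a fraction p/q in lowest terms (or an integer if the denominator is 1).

Let h_i = expected steps to first reach T from state i.
Boundary: h_T = 0.
First-step equations for the other states:
  h_P = 1 + 1/4*h_P + 1/10*h_Q + 1/20*h_R + 1/10*h_S + 1/2*h_T
  h_Q = 1 + 3/20*h_P + 1/10*h_Q + 3/10*h_R + 1/10*h_S + 7/20*h_T
  h_R = 1 + 1/10*h_P + 1/10*h_Q + 3/20*h_R + 2/5*h_S + 1/4*h_T
  h_S = 1 + 1/5*h_P + 1/10*h_Q + 1/20*h_R + 2/5*h_S + 1/4*h_T

Substituting h_T = 0 and rearranging gives the linear system (I - Q) h = 1:
  [3/4, -1/10, -1/20, -1/10] . (h_P, h_Q, h_R, h_S) = 1
  [-3/20, 9/10, -3/10, -1/10] . (h_P, h_Q, h_R, h_S) = 1
  [-1/10, -1/10, 17/20, -2/5] . (h_P, h_Q, h_R, h_S) = 1
  [-1/5, -1/10, -1/20, 3/5] . (h_P, h_Q, h_R, h_S) = 1

Solving yields:
  h_P = 2100/881
  h_Q = 7870/2643
  h_R = 8800/2643
  h_S = 2850/881

Starting state is P, so the expected hitting time is h_P = 2100/881.

Answer: 2100/881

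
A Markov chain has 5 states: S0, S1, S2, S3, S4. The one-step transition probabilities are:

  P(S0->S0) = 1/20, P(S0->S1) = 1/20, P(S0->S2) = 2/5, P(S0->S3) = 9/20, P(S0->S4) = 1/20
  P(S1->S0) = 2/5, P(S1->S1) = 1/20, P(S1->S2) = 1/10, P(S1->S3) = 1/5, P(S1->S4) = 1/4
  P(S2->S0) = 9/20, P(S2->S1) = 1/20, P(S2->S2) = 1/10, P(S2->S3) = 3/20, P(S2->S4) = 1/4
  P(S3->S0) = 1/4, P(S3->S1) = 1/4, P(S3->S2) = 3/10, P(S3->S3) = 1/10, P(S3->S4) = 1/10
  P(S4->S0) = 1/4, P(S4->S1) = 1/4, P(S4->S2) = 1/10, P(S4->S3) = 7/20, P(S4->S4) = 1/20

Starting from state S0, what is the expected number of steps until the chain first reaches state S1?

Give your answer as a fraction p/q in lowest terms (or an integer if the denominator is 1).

Let h_i = expected steps to first reach S1 from state i.
Boundary: h_S1 = 0.
First-step equations for the other states:
  h_S0 = 1 + 1/20*h_S0 + 1/20*h_S1 + 2/5*h_S2 + 9/20*h_S3 + 1/20*h_S4
  h_S2 = 1 + 9/20*h_S0 + 1/20*h_S1 + 1/10*h_S2 + 3/20*h_S3 + 1/4*h_S4
  h_S3 = 1 + 1/4*h_S0 + 1/4*h_S1 + 3/10*h_S2 + 1/10*h_S3 + 1/10*h_S4
  h_S4 = 1 + 1/4*h_S0 + 1/4*h_S1 + 1/10*h_S2 + 7/20*h_S3 + 1/20*h_S4

Substituting h_S1 = 0 and rearranging gives the linear system (I - Q) h = 1:
  [19/20, -2/5, -9/20, -1/20] . (h_S0, h_S2, h_S3, h_S4) = 1
  [-9/20, 9/10, -3/20, -1/4] . (h_S0, h_S2, h_S3, h_S4) = 1
  [-1/4, -3/10, 9/10, -1/10] . (h_S0, h_S2, h_S3, h_S4) = 1
  [-1/4, -1/10, -7/20, 19/20] . (h_S0, h_S2, h_S3, h_S4) = 1

Solving yields:
  h_S0 = 4515/571
  h_S2 = 9095/1142
  h_S3 = 7625/1142
  h_S4 = 7345/1142

Starting state is S0, so the expected hitting time is h_S0 = 4515/571.

Answer: 4515/571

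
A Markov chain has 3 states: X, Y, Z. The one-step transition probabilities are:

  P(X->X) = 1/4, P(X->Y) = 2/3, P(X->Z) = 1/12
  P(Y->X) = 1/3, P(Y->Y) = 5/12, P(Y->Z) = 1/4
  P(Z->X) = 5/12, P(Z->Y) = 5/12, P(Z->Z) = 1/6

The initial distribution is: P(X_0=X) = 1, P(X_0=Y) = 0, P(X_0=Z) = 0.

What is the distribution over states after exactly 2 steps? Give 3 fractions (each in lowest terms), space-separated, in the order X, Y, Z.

Answer: 23/72 23/48 29/144

Derivation:
Propagating the distribution step by step (d_{t+1} = d_t * P):
d_0 = (X=1, Y=0, Z=0)
  d_1[X] = 1*1/4 + 0*1/3 + 0*5/12 = 1/4
  d_1[Y] = 1*2/3 + 0*5/12 + 0*5/12 = 2/3
  d_1[Z] = 1*1/12 + 0*1/4 + 0*1/6 = 1/12
d_1 = (X=1/4, Y=2/3, Z=1/12)
  d_2[X] = 1/4*1/4 + 2/3*1/3 + 1/12*5/12 = 23/72
  d_2[Y] = 1/4*2/3 + 2/3*5/12 + 1/12*5/12 = 23/48
  d_2[Z] = 1/4*1/12 + 2/3*1/4 + 1/12*1/6 = 29/144
d_2 = (X=23/72, Y=23/48, Z=29/144)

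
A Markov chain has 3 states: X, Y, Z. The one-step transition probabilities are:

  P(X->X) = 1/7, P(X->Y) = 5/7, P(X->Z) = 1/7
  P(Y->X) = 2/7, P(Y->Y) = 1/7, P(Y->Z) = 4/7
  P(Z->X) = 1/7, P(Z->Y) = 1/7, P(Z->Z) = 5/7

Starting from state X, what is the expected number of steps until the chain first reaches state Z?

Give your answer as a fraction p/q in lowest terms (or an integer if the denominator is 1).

Let h_i = expected steps to first reach Z from state i.
Boundary: h_Z = 0.
First-step equations for the other states:
  h_X = 1 + 1/7*h_X + 5/7*h_Y + 1/7*h_Z
  h_Y = 1 + 2/7*h_X + 1/7*h_Y + 4/7*h_Z

Substituting h_Z = 0 and rearranging gives the linear system (I - Q) h = 1:
  [6/7, -5/7] . (h_X, h_Y) = 1
  [-2/7, 6/7] . (h_X, h_Y) = 1

Solving yields:
  h_X = 77/26
  h_Y = 28/13

Starting state is X, so the expected hitting time is h_X = 77/26.

Answer: 77/26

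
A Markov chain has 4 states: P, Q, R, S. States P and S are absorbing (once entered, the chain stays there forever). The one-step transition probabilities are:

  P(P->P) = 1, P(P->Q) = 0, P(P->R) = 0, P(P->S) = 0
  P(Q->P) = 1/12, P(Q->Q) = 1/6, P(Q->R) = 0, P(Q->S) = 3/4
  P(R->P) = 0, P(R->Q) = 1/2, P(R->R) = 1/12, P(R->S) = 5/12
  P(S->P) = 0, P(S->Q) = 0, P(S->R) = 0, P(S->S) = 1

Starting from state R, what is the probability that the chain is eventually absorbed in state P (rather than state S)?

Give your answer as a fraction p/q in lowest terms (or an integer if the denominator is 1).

Answer: 3/55

Derivation:
Let a_i = P(absorbed in P | start in state i).
Boundary conditions: a_P = 1, a_S = 0.
For each transient state i, a_i = sum_j P(i->j) * a_j:
  a_Q = 1/12*a_P + 1/6*a_Q + 0*a_R + 3/4*a_S
  a_R = 0*a_P + 1/2*a_Q + 1/12*a_R + 5/12*a_S

Substituting a_P = 1 and a_S = 0, rearrange to (I - Q) a = r where r[i] = P(i -> P):
  [5/6, 0] . (a_Q, a_R) = 1/12
  [-1/2, 11/12] . (a_Q, a_R) = 0

Solving yields:
  a_Q = 1/10
  a_R = 3/55

Starting state is R, so the absorption probability is a_R = 3/55.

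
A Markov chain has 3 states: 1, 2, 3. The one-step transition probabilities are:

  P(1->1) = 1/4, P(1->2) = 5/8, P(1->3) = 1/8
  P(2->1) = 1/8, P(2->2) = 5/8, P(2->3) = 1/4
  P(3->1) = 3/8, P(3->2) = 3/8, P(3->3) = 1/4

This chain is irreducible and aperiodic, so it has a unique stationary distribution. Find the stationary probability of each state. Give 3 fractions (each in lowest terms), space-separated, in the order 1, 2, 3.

The stationary distribution satisfies pi = pi * P, i.e.:
  pi_1 = 1/4*pi_1 + 1/8*pi_2 + 3/8*pi_3
  pi_2 = 5/8*pi_1 + 5/8*pi_2 + 3/8*pi_3
  pi_3 = 1/8*pi_1 + 1/4*pi_2 + 1/4*pi_3
with normalization: pi_1 + pi_2 + pi_3 = 1.

Using the first 2 balance equations plus normalization, the linear system A*pi = b is:
  [-3/4, 1/8, 3/8] . pi = 0
  [5/8, -3/8, 3/8] . pi = 0
  [1, 1, 1] . pi = 1

Solving yields:
  pi_1 = 6/29
  pi_2 = 33/58
  pi_3 = 13/58

Verification (pi * P):
  6/29*1/4 + 33/58*1/8 + 13/58*3/8 = 6/29 = pi_1  (ok)
  6/29*5/8 + 33/58*5/8 + 13/58*3/8 = 33/58 = pi_2  (ok)
  6/29*1/8 + 33/58*1/4 + 13/58*1/4 = 13/58 = pi_3  (ok)

Answer: 6/29 33/58 13/58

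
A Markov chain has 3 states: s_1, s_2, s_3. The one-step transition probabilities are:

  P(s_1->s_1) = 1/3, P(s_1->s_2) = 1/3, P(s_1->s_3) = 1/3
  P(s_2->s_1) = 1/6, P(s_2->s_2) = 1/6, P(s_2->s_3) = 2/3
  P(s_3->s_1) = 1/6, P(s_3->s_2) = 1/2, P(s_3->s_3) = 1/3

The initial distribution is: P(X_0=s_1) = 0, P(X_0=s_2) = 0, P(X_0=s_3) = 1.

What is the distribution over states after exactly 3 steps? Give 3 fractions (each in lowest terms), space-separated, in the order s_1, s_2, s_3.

Answer: 43/216 79/216 47/108

Derivation:
Propagating the distribution step by step (d_{t+1} = d_t * P):
d_0 = (s_1=0, s_2=0, s_3=1)
  d_1[s_1] = 0*1/3 + 0*1/6 + 1*1/6 = 1/6
  d_1[s_2] = 0*1/3 + 0*1/6 + 1*1/2 = 1/2
  d_1[s_3] = 0*1/3 + 0*2/3 + 1*1/3 = 1/3
d_1 = (s_1=1/6, s_2=1/2, s_3=1/3)
  d_2[s_1] = 1/6*1/3 + 1/2*1/6 + 1/3*1/6 = 7/36
  d_2[s_2] = 1/6*1/3 + 1/2*1/6 + 1/3*1/2 = 11/36
  d_2[s_3] = 1/6*1/3 + 1/2*2/3 + 1/3*1/3 = 1/2
d_2 = (s_1=7/36, s_2=11/36, s_3=1/2)
  d_3[s_1] = 7/36*1/3 + 11/36*1/6 + 1/2*1/6 = 43/216
  d_3[s_2] = 7/36*1/3 + 11/36*1/6 + 1/2*1/2 = 79/216
  d_3[s_3] = 7/36*1/3 + 11/36*2/3 + 1/2*1/3 = 47/108
d_3 = (s_1=43/216, s_2=79/216, s_3=47/108)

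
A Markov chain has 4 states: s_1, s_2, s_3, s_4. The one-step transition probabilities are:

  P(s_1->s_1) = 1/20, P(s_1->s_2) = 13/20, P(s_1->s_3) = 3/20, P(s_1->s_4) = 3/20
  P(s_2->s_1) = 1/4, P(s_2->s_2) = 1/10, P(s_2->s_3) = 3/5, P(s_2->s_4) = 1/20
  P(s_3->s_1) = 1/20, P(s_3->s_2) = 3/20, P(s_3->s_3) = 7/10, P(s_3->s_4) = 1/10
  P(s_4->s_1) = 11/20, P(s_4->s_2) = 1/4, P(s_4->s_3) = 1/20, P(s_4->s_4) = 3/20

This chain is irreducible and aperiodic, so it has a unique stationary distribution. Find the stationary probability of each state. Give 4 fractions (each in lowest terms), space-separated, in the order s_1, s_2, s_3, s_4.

Answer: 1035/7142 791/3571 1901/3571 723/7142

Derivation:
The stationary distribution satisfies pi = pi * P, i.e.:
  pi_s_1 = 1/20*pi_s_1 + 1/4*pi_s_2 + 1/20*pi_s_3 + 11/20*pi_s_4
  pi_s_2 = 13/20*pi_s_1 + 1/10*pi_s_2 + 3/20*pi_s_3 + 1/4*pi_s_4
  pi_s_3 = 3/20*pi_s_1 + 3/5*pi_s_2 + 7/10*pi_s_3 + 1/20*pi_s_4
  pi_s_4 = 3/20*pi_s_1 + 1/20*pi_s_2 + 1/10*pi_s_3 + 3/20*pi_s_4
with normalization: pi_s_1 + pi_s_2 + pi_s_3 + pi_s_4 = 1.

Using the first 3 balance equations plus normalization, the linear system A*pi = b is:
  [-19/20, 1/4, 1/20, 11/20] . pi = 0
  [13/20, -9/10, 3/20, 1/4] . pi = 0
  [3/20, 3/5, -3/10, 1/20] . pi = 0
  [1, 1, 1, 1] . pi = 1

Solving yields:
  pi_s_1 = 1035/7142
  pi_s_2 = 791/3571
  pi_s_3 = 1901/3571
  pi_s_4 = 723/7142

Verification (pi * P):
  1035/7142*1/20 + 791/3571*1/4 + 1901/3571*1/20 + 723/7142*11/20 = 1035/7142 = pi_s_1  (ok)
  1035/7142*13/20 + 791/3571*1/10 + 1901/3571*3/20 + 723/7142*1/4 = 791/3571 = pi_s_2  (ok)
  1035/7142*3/20 + 791/3571*3/5 + 1901/3571*7/10 + 723/7142*1/20 = 1901/3571 = pi_s_3  (ok)
  1035/7142*3/20 + 791/3571*1/20 + 1901/3571*1/10 + 723/7142*3/20 = 723/7142 = pi_s_4  (ok)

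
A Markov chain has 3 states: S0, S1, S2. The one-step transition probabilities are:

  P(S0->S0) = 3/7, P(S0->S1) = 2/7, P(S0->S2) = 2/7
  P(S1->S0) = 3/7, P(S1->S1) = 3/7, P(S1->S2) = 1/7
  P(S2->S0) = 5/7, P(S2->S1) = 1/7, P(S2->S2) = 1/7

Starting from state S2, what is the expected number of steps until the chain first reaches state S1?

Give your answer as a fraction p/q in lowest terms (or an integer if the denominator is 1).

Let h_i = expected steps to first reach S1 from state i.
Boundary: h_S1 = 0.
First-step equations for the other states:
  h_S0 = 1 + 3/7*h_S0 + 2/7*h_S1 + 2/7*h_S2
  h_S2 = 1 + 5/7*h_S0 + 1/7*h_S1 + 1/7*h_S2

Substituting h_S1 = 0 and rearranging gives the linear system (I - Q) h = 1:
  [4/7, -2/7] . (h_S0, h_S2) = 1
  [-5/7, 6/7] . (h_S0, h_S2) = 1

Solving yields:
  h_S0 = 4
  h_S2 = 9/2

Starting state is S2, so the expected hitting time is h_S2 = 9/2.

Answer: 9/2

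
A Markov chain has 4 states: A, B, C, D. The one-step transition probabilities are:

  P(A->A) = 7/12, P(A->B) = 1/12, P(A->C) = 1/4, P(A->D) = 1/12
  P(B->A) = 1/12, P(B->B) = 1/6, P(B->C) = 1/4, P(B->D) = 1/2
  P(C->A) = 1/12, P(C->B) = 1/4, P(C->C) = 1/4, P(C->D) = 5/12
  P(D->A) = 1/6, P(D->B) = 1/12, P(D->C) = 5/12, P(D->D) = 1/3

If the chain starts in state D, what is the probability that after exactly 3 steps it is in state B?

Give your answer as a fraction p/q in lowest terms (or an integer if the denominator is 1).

Answer: 85/576

Derivation:
Computing P^3 by repeated multiplication:
P^1 =
  A: [7/12, 1/12, 1/4, 1/12]
  B: [1/12, 1/6, 1/4, 1/2]
  C: [1/12, 1/4, 1/4, 5/12]
  D: [1/6, 1/12, 5/12, 1/3]
P^2 =
  A: [55/144, 19/144, 19/72, 2/9]
  B: [1/6, 5/36, 1/3, 13/36]
  C: [23/144, 7/48, 23/72, 3/8]
  D: [7/36, 23/144, 11/36, 49/144]
P^3 =
  A: [253/864, 239/1728, 31/108, 487/1728]
  B: [85/432, 65/432, 67/216, 37/108]
  C: [7/36, 257/1728, 5/16, 595/1728]
  D: [361/1728, 85/576, 265/864, 97/288]

(P^3)[D -> B] = 85/576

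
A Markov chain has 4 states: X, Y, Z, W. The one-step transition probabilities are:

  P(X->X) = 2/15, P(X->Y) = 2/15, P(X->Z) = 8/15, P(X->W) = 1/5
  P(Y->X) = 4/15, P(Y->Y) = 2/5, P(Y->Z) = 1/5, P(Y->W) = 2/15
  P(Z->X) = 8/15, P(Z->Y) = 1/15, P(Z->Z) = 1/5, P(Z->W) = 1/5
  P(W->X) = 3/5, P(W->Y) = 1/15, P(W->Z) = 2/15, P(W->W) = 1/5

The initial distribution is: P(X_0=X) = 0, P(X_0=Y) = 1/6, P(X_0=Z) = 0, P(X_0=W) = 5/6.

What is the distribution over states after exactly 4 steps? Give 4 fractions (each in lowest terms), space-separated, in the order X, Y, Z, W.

Propagating the distribution step by step (d_{t+1} = d_t * P):
d_0 = (X=0, Y=1/6, Z=0, W=5/6)
  d_1[X] = 0*2/15 + 1/6*4/15 + 0*8/15 + 5/6*3/5 = 49/90
  d_1[Y] = 0*2/15 + 1/6*2/5 + 0*1/15 + 5/6*1/15 = 11/90
  d_1[Z] = 0*8/15 + 1/6*1/5 + 0*1/5 + 5/6*2/15 = 13/90
  d_1[W] = 0*1/5 + 1/6*2/15 + 0*1/5 + 5/6*1/5 = 17/90
d_1 = (X=49/90, Y=11/90, Z=13/90, W=17/90)
  d_2[X] = 49/90*2/15 + 11/90*4/15 + 13/90*8/15 + 17/90*3/5 = 133/450
  d_2[Y] = 49/90*2/15 + 11/90*2/5 + 13/90*1/15 + 17/90*1/15 = 97/675
  d_2[Z] = 49/90*8/15 + 11/90*1/5 + 13/90*1/5 + 17/90*2/15 = 83/225
  d_2[W] = 49/90*1/5 + 11/90*2/15 + 13/90*1/5 + 17/90*1/5 = 259/1350
d_2 = (X=133/450, Y=97/675, Z=83/225, W=259/1350)
  d_3[X] = 133/450*2/15 + 97/675*4/15 + 83/225*8/15 + 259/1350*3/5 = 7889/20250
  d_3[Y] = 133/450*2/15 + 97/675*2/5 + 83/225*1/15 + 259/1350*1/15 = 2719/20250
  d_3[Z] = 133/450*8/15 + 97/675*1/5 + 83/225*1/5 + 259/1350*2/15 = 2893/10125
  d_3[W] = 133/450*1/5 + 97/675*2/15 + 83/225*1/5 + 259/1350*1/5 = 1928/10125
d_3 = (X=7889/20250, Y=2719/20250, Z=2893/10125, W=1928/10125)
  d_4[X] = 7889/20250*2/15 + 2719/20250*4/15 + 2893/10125*8/15 + 1928/10125*3/5 = 17941/50625
  d_4[Y] = 7889/20250*2/15 + 2719/20250*2/5 + 2893/10125*1/15 + 1928/10125*1/15 = 20867/151875
  d_4[Z] = 7889/20250*8/15 + 2719/20250*1/5 + 2893/10125*1/5 + 1928/10125*2/15 = 32113/101250
  d_4[W] = 7889/20250*1/5 + 2719/20250*2/15 + 2893/10125*1/5 + 1928/10125*1/5 = 58031/303750
d_4 = (X=17941/50625, Y=20867/151875, Z=32113/101250, W=58031/303750)

Answer: 17941/50625 20867/151875 32113/101250 58031/303750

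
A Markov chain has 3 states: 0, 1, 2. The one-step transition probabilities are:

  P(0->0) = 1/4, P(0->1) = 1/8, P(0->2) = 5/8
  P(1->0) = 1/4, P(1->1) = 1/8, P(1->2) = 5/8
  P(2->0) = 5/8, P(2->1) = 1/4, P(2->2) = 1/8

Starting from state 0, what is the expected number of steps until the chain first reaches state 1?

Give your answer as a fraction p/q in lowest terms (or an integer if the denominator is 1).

Let h_i = expected steps to first reach 1 from state i.
Boundary: h_1 = 0.
First-step equations for the other states:
  h_0 = 1 + 1/4*h_0 + 1/8*h_1 + 5/8*h_2
  h_2 = 1 + 5/8*h_0 + 1/4*h_1 + 1/8*h_2

Substituting h_1 = 0 and rearranging gives the linear system (I - Q) h = 1:
  [3/4, -5/8] . (h_0, h_2) = 1
  [-5/8, 7/8] . (h_0, h_2) = 1

Solving yields:
  h_0 = 96/17
  h_2 = 88/17

Starting state is 0, so the expected hitting time is h_0 = 96/17.

Answer: 96/17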